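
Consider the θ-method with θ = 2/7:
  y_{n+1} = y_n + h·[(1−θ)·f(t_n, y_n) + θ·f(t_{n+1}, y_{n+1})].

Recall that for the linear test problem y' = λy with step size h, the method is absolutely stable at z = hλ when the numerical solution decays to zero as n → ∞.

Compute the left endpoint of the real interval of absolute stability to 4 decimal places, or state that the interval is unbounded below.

Set f=λy, z=hλ:
  y_{n+1} = y_n + z·[5/7·y_n + 2/7·y_{n+1}] ⇒ (1 − 2/7z)y_{n+1} = (1 + 5/7z)y_n
  Hence R(z) = (1 + 5/7z)/(1 − 2/7z).

Need |R(x)|<1, x<0.
x=-1.12: |R|=0.1515
R=−1: 1+5/7x = −1+2/7x ⇒ -3/7x=2 ⇒ x=2/(-3/7)=-4.6667
Confirm numerically:
  x=-2.730: |R|=0.53371 <1
  x=-2.682: |R|=0.51844 <1
  x=-2.335: |R|=0.40060 <1
  x=-2.261: |R|=0.37363 <1
  x=-5.109: |R|=1.07707 >1
  x=-5.048: |R|=1.06692 >1
Interval (-4.6667, 0).

z* = -4.6667.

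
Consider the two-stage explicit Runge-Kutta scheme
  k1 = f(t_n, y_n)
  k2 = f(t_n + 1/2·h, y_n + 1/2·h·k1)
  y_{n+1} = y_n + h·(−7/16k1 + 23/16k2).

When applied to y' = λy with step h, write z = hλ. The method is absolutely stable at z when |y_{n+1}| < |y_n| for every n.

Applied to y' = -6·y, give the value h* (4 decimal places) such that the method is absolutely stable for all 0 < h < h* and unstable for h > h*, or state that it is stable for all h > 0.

Set f=λy, z=hλ:
  k1=λy_n ⇒ h·k1=z·y_n;  k2=λ(1+1/2z)y_n ⇒ h·k2=z(1+1/2z)y_n
  y_{n+1}/y_n = 1 − 7/16z + 23/16z(1+1/2z) = 1 + z + 23/32z²
  Hence R(z) = 1 + z + 23/32z².

Need |R(x)|<1, x<0.
x=-1.11: |R|=0.7756
R=1: x+23/32x²=0 ⇒ x=−32/23=-1.3913; min R=1−1/(4·23/32)=0.6522>−1
Confirm numerically:
  x=-1.339: |R|=0.94966 <1
  x=-0.871: |R|=0.67427 <1
  x=-0.690: |R|=0.65220 <1
  x=-0.591: |R|=0.66005 <1
  x=-1.798: |R|=1.52558 >1
  x=-1.791: |R|=1.51452 >1
Stable set (-1.3913, 0).

(-1.3913,0); λ=-6 ⇒ h* = (32/23)/6 = 0.2319.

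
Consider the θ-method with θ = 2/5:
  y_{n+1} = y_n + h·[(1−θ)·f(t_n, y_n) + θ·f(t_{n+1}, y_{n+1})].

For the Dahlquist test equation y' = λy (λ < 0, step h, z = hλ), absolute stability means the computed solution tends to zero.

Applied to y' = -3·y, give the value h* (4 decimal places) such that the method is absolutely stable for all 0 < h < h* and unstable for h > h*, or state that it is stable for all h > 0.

(-10.0000,0); λ=-3 ⇒ h* = (10)/3 = 3.3333.

Set f=λy, z=hλ:
  y_{n+1} = y_n + z·[3/5·y_n + 2/5·y_{n+1}] ⇒ (1 − 2/5z)y_{n+1} = (1 + 3/5z)y_n
  R(z) = (1 + 3/5z)/(1 − 2/5z).

Solve |R(x)|<1 on ℝ⁻.
x=-0.32: |R|=0.7163
R=−1: 1+3/5x = −1+2/5x ⇒ -1/5x=2 ⇒ x=2/(-1/5)=-10.0000
Confirm numerically:
  x=-5.957: |R|=0.76097 <1
  x=-5.495: |R|=0.71826 <1
  x=-4.627: |R|=0.62305 <1
  x=-10.234: |R|=1.00919 >1
  x=-10.214: |R|=1.00842 >1
So |R|<1 on (-10.0000, 0).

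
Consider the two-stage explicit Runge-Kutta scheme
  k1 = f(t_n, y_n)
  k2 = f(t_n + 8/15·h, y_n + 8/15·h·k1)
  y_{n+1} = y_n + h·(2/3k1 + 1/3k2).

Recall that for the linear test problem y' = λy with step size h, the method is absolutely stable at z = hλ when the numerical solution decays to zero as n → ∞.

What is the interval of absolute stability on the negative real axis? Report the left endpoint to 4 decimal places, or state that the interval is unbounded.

z∈(-5.6250,0).

On y'=λy, z=hλ:
  k1=λy_n ⇒ h·k1=z·y_n;  k2=λ(1+8/15z)y_n ⇒ h·k2=z(1+8/15z)y_n
  y_{n+1}/y_n = 1 + 2/3z + 1/3z(1+8/15z) = 1 + z + 8/45z²
  ⇒ R(z) = 1 + z + 8/45z².

Need |R(x)|<1, x<0.
x=-0.76: |R|=0.3427
R=1: x+8/45x²=0 ⇒ x=−45/8=-5.6250; min R=1−1/(4·8/45)=-0.4062>−1
Confirm numerically:
  x=-5.318: |R|=0.70976 <1
  x=-4.367: |R|=0.02334 <1
  x=-3.813: |R|=0.22829 <1
  x=-6.196: |R|=1.62896 >1
  x=-6.053: |R|=1.46057 >1
  x=-5.939: |R|=1.33153 >1
Stable set (-5.6250, 0).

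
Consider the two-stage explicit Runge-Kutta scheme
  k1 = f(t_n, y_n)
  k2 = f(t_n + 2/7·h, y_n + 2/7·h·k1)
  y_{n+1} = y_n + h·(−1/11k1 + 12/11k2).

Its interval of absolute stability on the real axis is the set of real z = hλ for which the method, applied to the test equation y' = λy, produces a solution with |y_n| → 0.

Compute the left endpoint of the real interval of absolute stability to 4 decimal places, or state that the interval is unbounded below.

z* = -3.2083.

Set f=λy, z=hλ:
  k1=λy_n ⇒ h·k1=z·y_n;  k2=λ(1+2/7z)y_n ⇒ h·k2=z(1+2/7z)y_n
  y_{n+1}/y_n = 1 − 1/11z + 12/11z(1+2/7z) = 1 + z + 24/77z²
  so R(z) = 1 + z + 24/77z².

Find x<0 with |R(x)|<1.
x=-0.47: |R|=0.5989
R=1: x+24/77x²=0 ⇒ x=−77/24=-3.2083; min R=1−1/(4·24/77)=0.1979>−1
Confirm numerically:
  x=-2.725: |R|=0.58948 <1
  x=-2.629: |R|=0.52528 <1
  x=-1.625: |R|=0.19805 <1
  x=-1.460: |R|=0.20439 <1
  x=-3.528: |R|=1.35152 >1
  x=-3.363: |R|=1.16212 >1
Stable set (-3.2083, 0).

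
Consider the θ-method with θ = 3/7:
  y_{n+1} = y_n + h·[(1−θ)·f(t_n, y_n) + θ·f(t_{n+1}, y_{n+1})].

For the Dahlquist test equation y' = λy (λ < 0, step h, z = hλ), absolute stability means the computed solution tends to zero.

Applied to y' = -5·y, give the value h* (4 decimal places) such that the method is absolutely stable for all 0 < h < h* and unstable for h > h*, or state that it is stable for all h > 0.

On y'=λy, z=hλ:
  y_{n+1} = y_n + z·[4/7·y_n + 3/7·y_{n+1}] ⇒ (1 − 3/7z)y_{n+1} = (1 + 4/7z)y_n
  ⇒ R(z) = (1 + 4/7z)/(1 − 3/7z).

Boundary: |R(x)|=1, x<0.
x=-1.74: |R|=0.0033
R=−1: 1+4/7x = −1+3/7x ⇒ -1/7x=2 ⇒ x=2/(-1/7)=-14.0000
Confirm numerically:
  x=-12.812: |R|=0.97385 <1
  x=-11.754: |R|=0.94686 <1
  x=-11.600: |R|=0.94258 <1
  x=-14.534: |R|=1.01055 >1
  x=-14.150: |R|=1.00303 >1
So |R|<1 on (-14.0000, 0).

(-14.0000,0); λ=-5 ⇒ h* = (14)/5 = 2.8000.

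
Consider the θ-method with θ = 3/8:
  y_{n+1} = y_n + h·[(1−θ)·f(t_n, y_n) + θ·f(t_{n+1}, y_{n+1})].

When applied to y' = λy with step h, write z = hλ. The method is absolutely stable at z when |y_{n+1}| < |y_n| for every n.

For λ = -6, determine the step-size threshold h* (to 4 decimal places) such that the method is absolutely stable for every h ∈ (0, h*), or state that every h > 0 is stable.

Set f=λy, z=hλ:
  y_{n+1} = y_n + z·[5/8·y_n + 3/8·y_{n+1}] ⇒ (1 − 3/8z)y_{n+1} = (1 + 5/8z)y_n
  ⇒ R(z) = (1 + 5/8z)/(1 − 3/8z).

Boundary: |R(x)|=1, x<0.
x=-1.16: |R|=0.1916
R=−1: 1+5/8x = −1+3/8x ⇒ -1/4x=2 ⇒ x=2/(-1/4)=-8.0000
Confirm numerically:
  x=-6.827: |R|=0.91763 <1
  x=-6.677: |R|=0.90560 <1
  x=-5.055: |R|=0.74574 <1
  x=-8.451: |R|=1.02704 >1
  x=-8.121: |R|=1.00748 >1
So |R|<1 on (-8.0000, 0).

(-8.0000,0); λ=-6 ⇒ h* = (8)/6 = 1.3333.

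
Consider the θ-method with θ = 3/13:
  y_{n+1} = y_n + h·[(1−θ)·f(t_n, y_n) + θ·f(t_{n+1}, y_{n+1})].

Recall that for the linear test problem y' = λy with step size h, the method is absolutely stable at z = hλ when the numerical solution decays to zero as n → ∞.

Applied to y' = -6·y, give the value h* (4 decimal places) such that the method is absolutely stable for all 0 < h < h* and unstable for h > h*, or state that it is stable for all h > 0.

With y'=λy (z=hλ):
  y_{n+1} = y_n + z·[10/13·y_n + 3/13·y_{n+1}] ⇒ (1 − 3/13z)y_{n+1} = (1 + 10/13z)y_n
  R(z) = (1 + 10/13z)/(1 − 3/13z).

Solve |R(x)|<1 on ℝ⁻.
x=-0.45: |R|=0.5923
R=−1: 1+10/13x = −1+3/13x ⇒ -7/13x=2 ⇒ x=2/(-7/13)=-3.7143
Confirm numerically:
  x=-3.387: |R|=0.90108 <1
  x=-2.270: |R|=0.48965 <1
  x=-1.872: |R|=0.30726 <1
  x=-1.605: |R|=0.17120 <1
  x=-4.272: |R|=1.15122 >1
  x=-4.178: |R|=1.12712 >1
  x=-3.863: |R|=1.04234 >1
So |R|<1 on (-3.7143, 0).

(-3.7143,0); λ=-6 ⇒ h* = (26/7)/6 = 0.6190.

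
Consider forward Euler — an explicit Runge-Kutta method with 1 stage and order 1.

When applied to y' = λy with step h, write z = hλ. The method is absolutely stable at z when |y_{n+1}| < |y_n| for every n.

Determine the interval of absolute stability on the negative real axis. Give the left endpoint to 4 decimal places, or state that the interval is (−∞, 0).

z∈(-2.0000,0).

With y'=λy (z=hλ):
  order 1, 1-stage ⇒ R(z)=1+z
  (e.g. R(-1.1)=-0.10000, |R|=0.10000)

Need |R(x)|<1, x<0.
x=-1.1: |R|=0.1000
|R(-1.83)|=0.8300 |R(-1.44)|=0.4400 |R(-0.93)|=0.0700
Bisect:
  x_lo=-2.4023 |R|=1.4023  x_hi=-0.1033 |R|=0.8967
  mid=-1.25282 |R|=0.25282 →hi
  mid=-1.82757 |R|=0.82757 →hi
  mid=-2.11495 |R|=1.11495 →lo
  mid=-1.97126 |R|=0.97126 →hi
  mid=-2.04311 |R|=1.04311 →lo
  mid=-2.00719 |R|=1.00719 →lo
  mid=-1.98922 |R|=0.98922 →hi
  ...
  [-2.00003,-1.99989] ⇒ x*=-2.0000
Interval (-2.0000, 0).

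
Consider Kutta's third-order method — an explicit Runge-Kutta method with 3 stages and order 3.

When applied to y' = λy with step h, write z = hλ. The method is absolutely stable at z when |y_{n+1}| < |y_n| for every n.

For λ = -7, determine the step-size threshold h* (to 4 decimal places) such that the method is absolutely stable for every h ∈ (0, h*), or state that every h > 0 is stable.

(-2.5127,0); λ=-7 ⇒ h* = 0.3590.

With y'=λy (z=hλ):
  order 3, 3-stage ⇒ R(z)=1+z+z^2/2+z^3/6
  (e.g. R(-0.42)=0.65585, |R|=0.65585)

Solve |R(x)|<1 on ℝ⁻.
x=-0.42: |R|=0.6559
|R(-2.71)|=1.3550 |R(-2.26)|=0.6301 |R(-2.2)|=0.5547
Bisect:
  x_lo=-2.8514 |R|=1.6500  x_hi=-0.3536 |R|=0.7016
  mid=-1.60246 |R|=0.00434 →hi
  mid=-2.22691 |R|=0.58793 →hi
  mid=-2.53914 |R|=1.04392 →lo
  mid=-2.38302 |R|=0.79907 →hi
  mid=-2.46108 |R|=0.91705 →hi
  mid=-2.50011 |R|=0.97934 →hi
  mid=-2.51962 |R|=1.01134 →lo
  mid=-2.50986 |R|=0.99527 →hi
  mid=-2.51474 |R|=1.00329 →lo
  ...
  [-2.51276,-2.51261] ⇒ x*=-2.5127
Interval (-2.5127, 0).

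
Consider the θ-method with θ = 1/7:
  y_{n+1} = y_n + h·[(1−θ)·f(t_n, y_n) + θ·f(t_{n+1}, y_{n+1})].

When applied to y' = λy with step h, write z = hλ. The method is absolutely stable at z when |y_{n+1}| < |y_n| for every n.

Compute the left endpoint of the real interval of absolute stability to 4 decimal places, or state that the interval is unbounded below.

Test eqn y'=λy, z=hλ:
  y_{n+1} = y_n + z·[6/7·y_n + 1/7·y_{n+1}] ⇒ (1 − 1/7z)y_{n+1} = (1 + 6/7z)y_n
  Hence R(z) = (1 + 6/7z)/(1 − 1/7z).

Boundary: |R(x)|=1, x<0.
x=-1.12: |R|=0.0345
R=−1: 1+6/7x = −1+1/7x ⇒ -5/7x=2 ⇒ x=2/(-5/7)=-2.8000
Confirm numerically:
  x=-2.516: |R|=0.85078 <1
  x=-1.656: |R|=0.33919 <1
  x=-1.530: |R|=0.25557 <1
  x=-1.278: |R|=0.08070 <1
  x=-3.278: |R|=1.23254 >1
  x=-3.014: |R|=1.10685 >1
  x=-2.931: |R|=1.06596 >1
Interval (-2.8000, 0).

z* = -2.8000.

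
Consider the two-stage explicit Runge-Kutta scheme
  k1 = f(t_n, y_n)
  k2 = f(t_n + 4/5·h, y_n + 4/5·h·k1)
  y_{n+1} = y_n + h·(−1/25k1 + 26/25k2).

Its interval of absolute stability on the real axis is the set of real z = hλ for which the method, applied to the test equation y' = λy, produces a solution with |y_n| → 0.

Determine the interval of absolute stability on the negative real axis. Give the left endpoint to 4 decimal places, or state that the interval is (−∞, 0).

z∈(-1.2019,0).

On y'=λy, z=hλ:
  k1=λy_n ⇒ h·k1=z·y_n;  k2=λ(1+4/5z)y_n ⇒ h·k2=z(1+4/5z)y_n
  y_{n+1}/y_n = 1 − 1/25z + 26/25z(1+4/5z) = 1 + z + 104/125z²
  so R(z) = 1 + z + 104/125z².

Find x<0 with |R(x)|<1.
x=-1.18: |R|=0.9785
R=1: x+104/125x²=0 ⇒ x=−125/104=-1.2019; min R=1−1/(4·104/125)=0.6995>−1
Confirm numerically:
  x=-1.107: |R|=0.91257 <1
  x=-1.080: |R|=0.89044 <1
  x=-0.743: |R|=0.71630 <1
  x=-0.589: |R|=0.69964 <1
  x=-1.423: |R|=1.26174 >1
  x=-1.330: |R|=1.14172 >1
So |R|<1 on (-1.2019, 0).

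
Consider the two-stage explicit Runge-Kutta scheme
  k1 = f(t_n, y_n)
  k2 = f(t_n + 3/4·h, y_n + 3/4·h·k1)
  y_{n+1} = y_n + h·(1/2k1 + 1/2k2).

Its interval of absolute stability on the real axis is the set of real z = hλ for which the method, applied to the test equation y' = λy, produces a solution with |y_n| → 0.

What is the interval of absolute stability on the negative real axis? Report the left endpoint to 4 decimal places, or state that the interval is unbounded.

(-2.6667, 0).

With y'=λy (z=hλ):
  k1=λy_n ⇒ h·k1=z·y_n;  k2=λ(1+3/4z)y_n ⇒ h·k2=z(1+3/4z)y_n
  y_{n+1}/y_n = 1 + 1/2z + 1/2z(1+3/4z) = 1 + z + 3/8z²
  ⇒ R(z) = 1 + z + 3/8z².

Boundary: |R(x)|=1, x<0.
x=-1.69: |R|=0.3810
R=1: x+3/8x²=0 ⇒ x=−8/3=-2.6667; min R=1−1/(4·3/8)=0.3333>−1
Confirm numerically:
  x=-1.995: |R|=0.49751 <1
  x=-1.688: |R|=0.38050 <1
  x=-1.153: |R|=0.34553 <1
  x=-1.131: |R|=0.34869 <1
  x=-3.150: |R|=1.57094 >1
  x=-3.064: |R|=1.45654 >1
Stable set (-2.6667, 0).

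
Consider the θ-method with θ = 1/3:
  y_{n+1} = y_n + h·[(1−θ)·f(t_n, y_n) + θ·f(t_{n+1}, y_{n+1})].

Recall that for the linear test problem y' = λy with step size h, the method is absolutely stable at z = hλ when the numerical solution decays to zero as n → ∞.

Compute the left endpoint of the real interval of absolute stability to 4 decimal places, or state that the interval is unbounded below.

Test eqn y'=λy, z=hλ:
  y_{n+1} = y_n + z·[2/3·y_n + 1/3·y_{n+1}] ⇒ (1 − 1/3z)y_{n+1} = (1 + 2/3z)y_n
  R(z) = (1 + 2/3z)/(1 − 1/3z).

Boundary: |R(x)|=1, x<0.
x=-1.23: |R|=0.1277
R=−1: 1+2/3x = −1+1/3x ⇒ -1/3x=2 ⇒ x=2/(-1/3)=-6.0000
Confirm numerically:
  x=-4.295: |R|=0.76628 <1
  x=-3.450: |R|=0.60465 <1
  x=-2.507: |R|=0.36572 <1
  x=-2.504: |R|=0.36483 <1
  x=-6.327: |R|=1.03506 >1
  x=-6.044: |R|=1.00487 >1
Stable set (-6.0000, 0).

z* = -6.0000.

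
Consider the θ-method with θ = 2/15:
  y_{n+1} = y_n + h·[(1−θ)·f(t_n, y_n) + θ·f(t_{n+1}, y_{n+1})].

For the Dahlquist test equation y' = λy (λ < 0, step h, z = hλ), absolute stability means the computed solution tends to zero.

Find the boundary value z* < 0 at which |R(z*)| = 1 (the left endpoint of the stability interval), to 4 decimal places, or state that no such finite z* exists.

Set f=λy, z=hλ:
  y_{n+1} = y_n + z·[13/15·y_n + 2/15·y_{n+1}] ⇒ (1 − 2/15z)y_{n+1} = (1 + 13/15z)y_n
  R(z) = (1 + 13/15z)/(1 − 2/15z).

Need |R(x)|<1, x<0.
x=-1.77: |R|=0.4320
R=−1: 1+13/15x = −1+2/15x ⇒ -11/15x=2 ⇒ x=2/(-11/15)=-2.7273
Confirm numerically:
  x=-1.942: |R|=0.54258 <1
  x=-1.604: |R|=0.32140 <1
  x=-1.236: |R|=0.06113 <1
  x=-3.067: |R|=1.17682 >1
  x=-2.782: |R|=1.02927 >1
Stable set (-2.7273, 0).

left endpoint -2.7273.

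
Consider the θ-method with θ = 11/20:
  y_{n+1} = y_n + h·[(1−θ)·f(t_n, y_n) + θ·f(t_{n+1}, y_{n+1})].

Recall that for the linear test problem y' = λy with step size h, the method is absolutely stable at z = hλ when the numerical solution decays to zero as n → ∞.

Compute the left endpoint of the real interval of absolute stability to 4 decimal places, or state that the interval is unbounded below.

(−∞, 0) — no finite endpoint.

On y'=λy, z=hλ:
  y_{n+1} = y_n + z·[9/20·y_n + 11/20·y_{n+1}] ⇒ (1 − 11/20z)y_{n+1} = (1 + 9/20z)y_n
  R(z) = (1 + 9/20z)/(1 − 11/20z).

Solve |R(x)|<1 on ℝ⁻.
x=-1.38: |R|=0.2155
x=-2: |R|=0.0476
x=-10: |R|=0.5385
x=-100: |R|=0.7857
θ=11/20≥1/2 ⇒ |1+9/20x|<|1−11/20x| ∀x<0 ⇒ stable on all of ℝ⁻.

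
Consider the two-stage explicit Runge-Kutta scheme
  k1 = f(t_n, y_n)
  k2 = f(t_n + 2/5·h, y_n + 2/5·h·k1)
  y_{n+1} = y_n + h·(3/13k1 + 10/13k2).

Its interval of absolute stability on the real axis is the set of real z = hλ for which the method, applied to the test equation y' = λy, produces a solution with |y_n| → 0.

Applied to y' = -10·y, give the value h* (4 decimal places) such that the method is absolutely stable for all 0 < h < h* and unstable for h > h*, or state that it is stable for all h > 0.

(-3.2500,0); λ=-10 ⇒ h* = (13/4)/10 = 0.3250.

Set f=λy, z=hλ:
  k1=λy_n ⇒ h·k1=z·y_n;  k2=λ(1+2/5z)y_n ⇒ h·k2=z(1+2/5z)y_n
  y_{n+1}/y_n = 1 + 3/13z + 10/13z(1+2/5z) = 1 + z + 4/13z²
  R(z) = 1 + z + 4/13z².

Need |R(x)|<1, x<0.
x=-1.39: |R|=0.2045
R=1: x+4/13x²=0 ⇒ x=−13/4=-3.2500; min R=1−1/(4·4/13)=0.1875>−1
Confirm numerically:
  x=-2.656: |R|=0.51456 <1
  x=-2.434: |R|=0.38888 <1
  x=-2.316: |R|=0.33442 <1
  x=-1.754: |R|=0.19262 <1
  x=-3.677: |R|=1.48310 >1
  x=-3.379: |R|=1.13412 >1
Interval (-3.2500, 0).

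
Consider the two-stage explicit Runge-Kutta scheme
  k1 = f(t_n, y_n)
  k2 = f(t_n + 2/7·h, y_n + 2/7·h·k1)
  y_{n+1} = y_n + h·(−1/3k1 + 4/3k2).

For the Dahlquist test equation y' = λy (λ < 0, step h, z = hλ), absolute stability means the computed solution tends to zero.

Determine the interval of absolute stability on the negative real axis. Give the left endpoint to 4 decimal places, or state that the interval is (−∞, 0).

z∈(-2.6250,0).

Set f=λy, z=hλ:
  k1=λy_n ⇒ h·k1=z·y_n;  k2=λ(1+2/7z)y_n ⇒ h·k2=z(1+2/7z)y_n
  y_{n+1}/y_n = 1 − 1/3z + 4/3z(1+2/7z) = 1 + z + 8/21z²
  ⇒ R(z) = 1 + z + 8/21z².

Find x<0 with |R(x)|<1.
x=-0.77: |R|=0.4559
R=1: x+8/21x²=0 ⇒ x=−21/8=-2.6250; min R=1−1/(4·8/21)=0.3438>−1
Confirm numerically:
  x=-2.381: |R|=0.77868 <1
  x=-2.343: |R|=0.74829 <1
  x=-2.155: |R|=0.61415 <1
  x=-3.116: |R|=1.58284 >1
  x=-2.930: |R|=1.34044 >1
  x=-2.761: |R|=1.14305 >1
Stable set (-2.6250, 0).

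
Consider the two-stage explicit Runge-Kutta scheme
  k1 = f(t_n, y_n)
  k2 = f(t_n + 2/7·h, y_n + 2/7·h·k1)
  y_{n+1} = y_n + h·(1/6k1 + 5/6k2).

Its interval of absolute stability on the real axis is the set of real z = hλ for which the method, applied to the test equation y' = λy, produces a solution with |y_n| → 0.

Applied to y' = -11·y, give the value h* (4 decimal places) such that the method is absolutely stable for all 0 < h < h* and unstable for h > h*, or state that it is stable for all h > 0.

(-4.2000,0); λ=-11 ⇒ h* = (21/5)/11 = 0.3818.

Test eqn y'=λy, z=hλ:
  k1=λy_n ⇒ h·k1=z·y_n;  k2=λ(1+2/7z)y_n ⇒ h·k2=z(1+2/7z)y_n
  y_{n+1}/y_n = 1 + 1/6z + 5/6z(1+2/7z) = 1 + z + 5/21z²
  Hence R(z) = 1 + z + 5/21z².

Find x<0 with |R(x)|<1.
x=-0.42: |R|=0.6220
R=1: x+5/21x²=0 ⇒ x=−21/5=-4.2000; min R=1−1/(4·5/21)=-0.0500>−1
Confirm numerically:
  x=-4.026: |R|=0.83321 <1
  x=-3.637: |R|=0.51247 <1
  x=-2.580: |R|=0.00486 <1
  x=-4.777: |R|=1.65627 >1
  x=-4.691: |R|=1.54840 >1
  x=-4.269: |R|=1.07013 >1
Interval (-4.2000, 0).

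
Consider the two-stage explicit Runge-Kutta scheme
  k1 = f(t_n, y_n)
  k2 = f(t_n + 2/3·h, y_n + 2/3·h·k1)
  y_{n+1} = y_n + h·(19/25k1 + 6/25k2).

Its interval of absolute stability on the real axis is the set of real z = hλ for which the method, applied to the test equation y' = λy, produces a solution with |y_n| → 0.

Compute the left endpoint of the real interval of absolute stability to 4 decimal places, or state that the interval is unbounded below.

z* = -6.2500.

Test eqn y'=λy, z=hλ:
  k1=λy_n ⇒ h·k1=z·y_n;  k2=λ(1+2/3z)y_n ⇒ h·k2=z(1+2/3z)y_n
  y_{n+1}/y_n = 1 + 19/25z + 6/25z(1+2/3z) = 1 + z + 4/25z²
  R(z) = 1 + z + 4/25z².

Find x<0 with |R(x)|<1.
x=-0.55: |R|=0.4984
R=1: x+4/25x²=0 ⇒ x=−25/4=-6.2500; min R=1−1/(4·4/25)=-0.5625>−1
Confirm numerically:
  x=-5.708: |R|=0.50500 <1
  x=-5.170: |R|=0.10662 <1
  x=-3.293: |R|=0.55798 <1
  x=-6.584: |R|=1.35185 >1
  x=-6.578: |R|=1.34521 >1
  x=-6.544: |R|=1.30783 >1
Stable set (-6.2500, 0).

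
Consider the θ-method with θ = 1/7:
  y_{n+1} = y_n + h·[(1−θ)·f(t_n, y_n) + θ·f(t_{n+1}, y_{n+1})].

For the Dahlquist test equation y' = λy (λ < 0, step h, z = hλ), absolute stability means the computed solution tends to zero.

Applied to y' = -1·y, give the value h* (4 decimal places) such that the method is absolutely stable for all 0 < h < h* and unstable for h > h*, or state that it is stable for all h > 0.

With y'=λy (z=hλ):
  y_{n+1} = y_n + z·[6/7·y_n + 1/7·y_{n+1}] ⇒ (1 − 1/7z)y_{n+1} = (1 + 6/7z)y_n
  Hence R(z) = (1 + 6/7z)/(1 − 1/7z).

Solve |R(x)|<1 on ℝ⁻.
x=-0.66: |R|=0.3969
R=−1: 1+6/7x = −1+1/7x ⇒ -5/7x=2 ⇒ x=2/(-5/7)=-2.8000
Confirm numerically:
  x=-2.575: |R|=0.88251 <1
  x=-2.235: |R|=0.69410 <1
  x=-1.978: |R|=0.54221 <1
  x=-3.150: |R|=1.17241 >1
  x=-3.049: |R|=1.12389 >1
  x=-2.915: |R|=1.05799 >1
Interval (-2.8000, 0).

(-2.8000,0); λ=-1 ⇒ h* = (14/5)/1 = 2.8000.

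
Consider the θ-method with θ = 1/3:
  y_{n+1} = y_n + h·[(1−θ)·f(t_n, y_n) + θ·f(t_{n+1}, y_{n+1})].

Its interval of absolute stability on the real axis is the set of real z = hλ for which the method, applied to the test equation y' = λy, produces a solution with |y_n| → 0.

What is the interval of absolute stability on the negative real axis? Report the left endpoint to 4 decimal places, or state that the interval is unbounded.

(-6.0000, 0).

Test eqn y'=λy, z=hλ:
  y_{n+1} = y_n + z·[2/3·y_n + 1/3·y_{n+1}] ⇒ (1 − 1/3z)y_{n+1} = (1 + 2/3z)y_n
  ⇒ R(z) = (1 + 2/3z)/(1 − 1/3z).

Find x<0 with |R(x)|<1.
x=-1.76: |R|=0.1092
R=−1: 1+2/3x = −1+1/3x ⇒ -1/3x=2 ⇒ x=2/(-1/3)=-6.0000
Confirm numerically:
  x=-5.828: |R|=0.98052 <1
  x=-5.064: |R|=0.88393 <1
  x=-3.863: |R|=0.68862 <1
  x=-2.451: |R|=0.34893 <1
  x=-6.498: |R|=1.05243 >1
  x=-6.259: |R|=1.02797 >1
Stable set (-6.0000, 0).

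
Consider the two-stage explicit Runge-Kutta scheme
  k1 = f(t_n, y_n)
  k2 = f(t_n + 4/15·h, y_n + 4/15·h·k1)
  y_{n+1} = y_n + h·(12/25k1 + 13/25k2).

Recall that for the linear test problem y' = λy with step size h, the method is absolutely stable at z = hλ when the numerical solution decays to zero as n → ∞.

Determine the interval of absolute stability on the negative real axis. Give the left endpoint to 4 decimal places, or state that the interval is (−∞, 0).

With y'=λy (z=hλ):
  k1=λy_n ⇒ h·k1=z·y_n;  k2=λ(1+4/15z)y_n ⇒ h·k2=z(1+4/15z)y_n
  y_{n+1}/y_n = 1 + 12/25z + 13/25z(1+4/15z) = 1 + z + 52/375z²
  so R(z) = 1 + z + 52/375z².

Find x<0 with |R(x)|<1.
x=-1.33: |R|=0.0847
R=1: x+52/375x²=0 ⇒ x=−375/52=-7.2115; min R=1−1/(4·52/375)=-0.8029>−1
Confirm numerically:
  x=-6.101: |R|=0.06048 <1
  x=-4.720: |R|=0.63073 <1
  x=-4.495: |R|=0.69324 <1
  x=-7.695: |R|=1.51587 >1
  x=-7.515: |R|=1.31623 >1
Interval (-7.2115, 0).

z∈(-7.2115,0).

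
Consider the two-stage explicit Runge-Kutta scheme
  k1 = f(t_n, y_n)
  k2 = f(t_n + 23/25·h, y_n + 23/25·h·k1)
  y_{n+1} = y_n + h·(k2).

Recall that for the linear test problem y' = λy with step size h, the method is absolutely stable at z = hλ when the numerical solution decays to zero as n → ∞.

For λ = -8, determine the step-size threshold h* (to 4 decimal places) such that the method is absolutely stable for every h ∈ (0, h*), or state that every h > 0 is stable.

(-1.0870,0); λ=-8 ⇒ h* = (25/23)/8 = 0.1359.

On y'=λy, z=hλ:
  k1=λy_n ⇒ h·k1=z·y_n;  k2=λ(1+23/25z)y_n ⇒ h·k2=z(1+23/25z)y_n
  y_{n+1}/y_n = 1 + z(1+23/25z) = 1 + z + 23/25z²
  so R(z) = 1 + z + 23/25z².

Find x<0 with |R(x)|<1.
x=-1.64: |R|=1.8344
R=1: x+23/25x²=0 ⇒ x=−25/23=-1.0870; min R=1−1/(4·23/25)=0.7283>−1
Confirm numerically:
  x=-0.904: |R|=0.84784 <1
  x=-0.900: |R|=0.84520 <1
  x=-0.894: |R|=0.84130 <1
  x=-1.493: |R|=1.55773 >1
  x=-1.409: |R|=1.41746 >1
Interval (-1.0870, 0).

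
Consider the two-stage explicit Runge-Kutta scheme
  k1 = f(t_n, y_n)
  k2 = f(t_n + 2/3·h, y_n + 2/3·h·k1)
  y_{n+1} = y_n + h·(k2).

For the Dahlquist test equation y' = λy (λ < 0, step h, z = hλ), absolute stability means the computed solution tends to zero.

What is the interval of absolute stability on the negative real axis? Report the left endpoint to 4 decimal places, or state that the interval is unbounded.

z∈(-1.5000,0).

Set f=λy, z=hλ:
  k1=λy_n ⇒ h·k1=z·y_n;  k2=λ(1+2/3z)y_n ⇒ h·k2=z(1+2/3z)y_n
  y_{n+1}/y_n = 1 + z(1+2/3z) = 1 + z + 2/3z²
  so R(z) = 1 + z + 2/3z².

Boundary: |R(x)|=1, x<0.
x=-1.73: |R|=1.2653
R=1: x+2/3x²=0 ⇒ x=−3/2=-1.5000; min R=1−1/(4·2/3)=0.6250>−1
Confirm numerically:
  x=-1.156: |R|=0.73489 <1
  x=-0.756: |R|=0.62502 <1
  x=-0.704: |R|=0.62641 <1
  x=-0.698: |R|=0.62680 <1
  x=-1.825: |R|=1.39542 >1
  x=-1.680: |R|=1.20160 >1
  x=-1.604: |R|=1.11121 >1
Stable set (-1.5000, 0).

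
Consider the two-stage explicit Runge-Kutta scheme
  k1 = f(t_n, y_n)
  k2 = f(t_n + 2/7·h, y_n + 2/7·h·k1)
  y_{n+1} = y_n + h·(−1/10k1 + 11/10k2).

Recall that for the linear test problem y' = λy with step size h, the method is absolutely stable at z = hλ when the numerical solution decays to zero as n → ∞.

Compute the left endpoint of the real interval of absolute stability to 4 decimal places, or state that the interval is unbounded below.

left endpoint -3.1818.

With y'=λy (z=hλ):
  k1=λy_n ⇒ h·k1=z·y_n;  k2=λ(1+2/7z)y_n ⇒ h·k2=z(1+2/7z)y_n
  y_{n+1}/y_n = 1 − 1/10z + 11/10z(1+2/7z) = 1 + z + 11/35z²
  so R(z) = 1 + z + 11/35z².

Solve |R(x)|<1 on ℝ⁻.
x=-1.39: |R|=0.2172
R=1: x+11/35x²=0 ⇒ x=−35/11=-3.1818; min R=1−1/(4·11/35)=0.2045>−1
Confirm numerically:
  x=-2.210: |R|=0.32500 <1
  x=-1.644: |R|=0.20543 <1
  x=-1.562: |R|=0.20481 <1
  x=-1.436: |R|=0.21209 <1
  x=-3.513: |R|=1.36565 >1
  x=-3.463: |R|=1.30603 >1
  x=-3.382: |R|=1.21278 >1
Interval (-3.1818, 0).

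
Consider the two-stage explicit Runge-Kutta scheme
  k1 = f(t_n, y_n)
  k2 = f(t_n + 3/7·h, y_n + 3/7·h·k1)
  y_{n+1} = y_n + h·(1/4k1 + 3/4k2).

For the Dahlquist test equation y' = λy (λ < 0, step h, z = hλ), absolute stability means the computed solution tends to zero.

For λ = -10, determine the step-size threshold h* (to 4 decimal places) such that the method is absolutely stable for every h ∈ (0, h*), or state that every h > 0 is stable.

Test eqn y'=λy, z=hλ:
  k1=λy_n ⇒ h·k1=z·y_n;  k2=λ(1+3/7z)y_n ⇒ h·k2=z(1+3/7z)y_n
  y_{n+1}/y_n = 1 + 1/4z + 3/4z(1+3/7z) = 1 + z + 9/28z²
  ⇒ R(z) = 1 + z + 9/28z².

Need |R(x)|<1, x<0.
x=-0.74: |R|=0.4360
R=1: x+9/28x²=0 ⇒ x=−28/9=-3.1111; min R=1−1/(4·9/28)=0.2222>−1
Confirm numerically:
  x=-2.213: |R|=0.36115 <1
  x=-1.582: |R|=0.22245 <1
  x=-1.531: |R|=0.22242 <1
  x=-3.589: |R|=1.55130 >1
  x=-3.407: |R|=1.32403 >1
Interval (-3.1111, 0).

(-3.1111,0); λ=-10 ⇒ h* = (28/9)/10 = 0.3111.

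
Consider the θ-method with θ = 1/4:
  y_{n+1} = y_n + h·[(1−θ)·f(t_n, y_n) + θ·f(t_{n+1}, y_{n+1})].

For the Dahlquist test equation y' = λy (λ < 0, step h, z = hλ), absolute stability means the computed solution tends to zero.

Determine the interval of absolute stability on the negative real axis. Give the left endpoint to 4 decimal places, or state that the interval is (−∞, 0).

Set f=λy, z=hλ:
  y_{n+1} = y_n + z·[3/4·y_n + 1/4·y_{n+1}] ⇒ (1 − 1/4z)y_{n+1} = (1 + 3/4z)y_n
  ⇒ R(z) = (1 + 3/4z)/(1 − 1/4z).

Solve |R(x)|<1 on ℝ⁻.
x=-0.84: |R|=0.3058
R=−1: 1+3/4x = −1+1/4x ⇒ -1/2x=2 ⇒ x=2/(-1/2)=-4.0000
Confirm numerically:
  x=-3.091: |R|=0.74362 <1
  x=-2.161: |R|=0.40302 <1
  x=-1.743: |R|=0.21400 <1
  x=-4.254: |R|=1.06155 >1
  x=-4.168: |R|=1.04114 >1
Interval (-4.0000, 0).

(-4.0000, 0).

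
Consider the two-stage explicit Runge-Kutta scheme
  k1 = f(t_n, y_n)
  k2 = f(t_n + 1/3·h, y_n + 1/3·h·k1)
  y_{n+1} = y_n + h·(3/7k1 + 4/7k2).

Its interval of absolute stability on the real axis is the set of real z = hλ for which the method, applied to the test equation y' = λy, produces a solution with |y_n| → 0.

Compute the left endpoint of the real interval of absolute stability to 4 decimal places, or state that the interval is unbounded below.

left endpoint -5.2500.

With y'=λy (z=hλ):
  k1=λy_n ⇒ h·k1=z·y_n;  k2=λ(1+1/3z)y_n ⇒ h·k2=z(1+1/3z)y_n
  y_{n+1}/y_n = 1 + 3/7z + 4/7z(1+1/3z) = 1 + z + 4/21z²
  ⇒ R(z) = 1 + z + 4/21z².

Find x<0 with |R(x)|<1.
x=-0.36: |R|=0.6647
R=1: x+4/21x²=0 ⇒ x=−21/4=-5.2500; min R=1−1/(4·4/21)=-0.3125>−1
Confirm numerically:
  x=-5.197: |R|=0.94754 <1
  x=-4.906: |R|=0.67854 <1
  x=-4.111: |R|=0.10811 <1
  x=-3.106: |R|=0.26843 <1
  x=-5.708: |R|=1.49796 >1
  x=-5.435: |R|=1.19152 >1
  x=-5.401: |R|=1.15534 >1
So |R|<1 on (-5.2500, 0).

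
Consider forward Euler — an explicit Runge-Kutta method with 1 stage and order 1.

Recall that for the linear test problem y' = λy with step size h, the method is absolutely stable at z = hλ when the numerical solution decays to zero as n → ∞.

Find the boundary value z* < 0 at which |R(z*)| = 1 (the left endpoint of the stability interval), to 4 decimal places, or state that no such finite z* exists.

Set f=λy, z=hλ:
  order 1, 1-stage ⇒ R(z)=1+z
  (e.g. R(-0.95)=0.05000, |R|=0.05000)

Find x<0 with |R(x)|<1.
x=-0.95: |R|=0.0500
|R(-1.11)|=0.1100 |R(-1.06)|=0.0600 |R(-0.77)|=0.2300
Bisect:
  x_lo=-2.7199 |R|=1.7199  x_hi=-0.1847 |R|=0.8153
  mid=-1.45229 |R|=0.45229 →hi
  mid=-2.08611 |R|=1.08611 →lo
  mid=-1.76920 |R|=0.76920 →hi
  mid=-1.92766 |R|=0.92766 →hi
  mid=-2.00688 |R|=1.00688 →lo
  mid=-1.96727 |R|=0.96727 →hi
  mid=-1.98708 |R|=0.98708 →hi
  mid=-1.99698 |R|=0.99698 →hi
  mid=-2.00193 |R|=1.00193 →lo
  ...
  [-2.00007,-1.99992] ⇒ x*=-2.0000
Interval (-2.0000, 0).

z* = -2.0000.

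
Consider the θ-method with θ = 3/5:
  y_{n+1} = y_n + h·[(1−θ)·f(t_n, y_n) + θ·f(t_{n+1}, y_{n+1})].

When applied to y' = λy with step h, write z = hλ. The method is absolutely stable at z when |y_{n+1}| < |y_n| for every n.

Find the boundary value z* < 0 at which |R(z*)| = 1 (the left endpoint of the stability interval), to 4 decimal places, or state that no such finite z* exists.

On y'=λy, z=hλ:
  y_{n+1} = y_n + z·[2/5·y_n + 3/5·y_{n+1}] ⇒ (1 − 3/5z)y_{n+1} = (1 + 2/5z)y_n
  R(z) = (1 + 2/5z)/(1 − 3/5z).

Boundary: |R(x)|=1, x<0.
x=-0.94: |R|=0.3990
x=-2: |R|=0.0909
x=-10: |R|=0.4286
x=-100: |R|=0.6393
θ=3/5≥1/2 ⇒ |1+2/5x|<|1−3/5x| ∀x<0 ⇒ unbounded interval.

(−∞, 0) — no finite endpoint.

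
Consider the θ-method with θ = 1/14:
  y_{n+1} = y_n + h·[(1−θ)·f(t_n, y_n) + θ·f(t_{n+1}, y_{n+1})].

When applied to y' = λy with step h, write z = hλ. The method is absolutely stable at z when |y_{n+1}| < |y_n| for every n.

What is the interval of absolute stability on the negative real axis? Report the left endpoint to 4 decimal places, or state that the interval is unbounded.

(-2.3333, 0).

Set f=λy, z=hλ:
  y_{n+1} = y_n + z·[13/14·y_n + 1/14·y_{n+1}] ⇒ (1 − 1/14z)y_{n+1} = (1 + 13/14z)y_n
  so R(z) = (1 + 13/14z)/(1 − 1/14z).

Boundary: |R(x)|=1, x<0.
x=-1.32: |R|=0.2063
R=−1: 1+13/14x = −1+1/14x ⇒ -6/7x=2 ⇒ x=2/(-6/7)=-2.3333
Confirm numerically:
  x=-1.992: |R|=0.74387 <1
  x=-1.834: |R|=0.62157 <1
  x=-1.580: |R|=0.41977 <1
  x=-2.740: |R|=1.29152 >1
  x=-2.668: |R|=1.24094 >1
  x=-2.559: |R|=1.16354 >1
So |R|<1 on (-2.3333, 0).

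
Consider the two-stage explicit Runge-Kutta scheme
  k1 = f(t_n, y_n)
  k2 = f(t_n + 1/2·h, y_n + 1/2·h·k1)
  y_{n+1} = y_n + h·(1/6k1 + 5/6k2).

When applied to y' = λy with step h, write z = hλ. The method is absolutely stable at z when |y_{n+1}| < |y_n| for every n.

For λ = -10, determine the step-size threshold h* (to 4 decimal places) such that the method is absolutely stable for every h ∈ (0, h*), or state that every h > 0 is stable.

On y'=λy, z=hλ:
  k1=λy_n ⇒ h·k1=z·y_n;  k2=λ(1+1/2z)y_n ⇒ h·k2=z(1+1/2z)y_n
  y_{n+1}/y_n = 1 + 1/6z + 5/6z(1+1/2z) = 1 + z + 5/12z²
  R(z) = 1 + z + 5/12z².

Find x<0 with |R(x)|<1.
x=-1.29: |R|=0.4034
R=1: x+5/12x²=0 ⇒ x=−12/5=-2.4000; min R=1−1/(4·5/12)=0.4000>−1
Confirm numerically:
  x=-2.290: |R|=0.89504 <1
  x=-2.192: |R|=0.81003 <1
  x=-1.470: |R|=0.43038 <1
  x=-2.822: |R|=1.49620 >1
  x=-2.771: |R|=1.42835 >1
  x=-2.673: |R|=1.30405 >1
Stable set (-2.4000, 0).

(-2.4000,0); λ=-10 ⇒ h* = (12/5)/10 = 0.2400.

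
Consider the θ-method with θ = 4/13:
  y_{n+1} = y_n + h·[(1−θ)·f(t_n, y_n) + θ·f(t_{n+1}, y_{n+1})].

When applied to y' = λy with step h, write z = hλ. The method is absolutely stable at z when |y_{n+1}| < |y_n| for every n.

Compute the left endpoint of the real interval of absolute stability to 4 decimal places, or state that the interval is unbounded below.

On y'=λy, z=hλ:
  y_{n+1} = y_n + z·[9/13·y_n + 4/13·y_{n+1}] ⇒ (1 − 4/13z)y_{n+1} = (1 + 9/13z)y_n
  Hence R(z) = (1 + 9/13z)/(1 − 4/13z).

Find x<0 with |R(x)|<1.
x=-0.63: |R|=0.4723
R=−1: 1+9/13x = −1+4/13x ⇒ -5/13x=2 ⇒ x=2/(-5/13)=-5.2000
Confirm numerically:
  x=-3.747: |R|=0.74042 <1
  x=-3.717: |R|=0.73392 <1
  x=-3.707: |R|=0.73175 <1
  x=-5.347: |R|=1.02137 >1
  x=-5.337: |R|=1.01994 >1
So |R|<1 on (-5.2000, 0).

z* = -5.2000.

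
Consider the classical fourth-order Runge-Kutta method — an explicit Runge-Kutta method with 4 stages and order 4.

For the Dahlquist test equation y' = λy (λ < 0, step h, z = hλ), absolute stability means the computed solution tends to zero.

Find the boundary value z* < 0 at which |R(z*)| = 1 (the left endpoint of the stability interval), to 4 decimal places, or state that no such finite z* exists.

On y'=λy, z=hλ:
  order 4, 4-stage ⇒ R(z)=1+z+z^2/2+z^3/6+z^4/24
  (e.g. R(-1.15)=0.33065, |R|=0.33065)

Boundary: |R(x)|=1, x<0.
x=-1.15: |R|=0.3306
|R(-1.66)|=0.2718 |R(-1.63)|=0.2708 |R(-0.71)|=0.4930
Bisect:
  x_lo=-3.4307 |R|=2.4965  x_hi=-0.2302 |R|=0.7944
  mid=-1.83046 |R|=0.29042 →hi
  mid=-2.63060 |R|=0.79075 →hi
  mid=-3.03067 |R|=1.43753 →lo
  mid=-2.83064 |R|=1.07054 →lo
  mid=-2.73062 |R|=0.92065 →hi
  mid=-2.78063 |R|=0.99299 →hi
  mid=-2.80563 |R|=1.03110 →lo
  mid=-2.79313 |R|=1.01188 →lo
  ...
  [-2.78532,-2.78512] ⇒ x*=-2.7853
Stable set (-2.7853, 0).

left endpoint -2.7853.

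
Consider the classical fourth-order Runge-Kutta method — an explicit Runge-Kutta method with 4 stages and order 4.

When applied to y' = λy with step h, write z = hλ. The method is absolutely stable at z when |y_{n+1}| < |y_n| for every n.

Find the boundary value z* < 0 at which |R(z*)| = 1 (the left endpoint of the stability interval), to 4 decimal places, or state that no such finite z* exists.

Set f=λy, z=hλ:
  order 4, 4-stage ⇒ R(z)=1+z+z^2/2+z^3/6+z^4/24
  (e.g. R(-0.44)=0.64416, |R|=0.64416)

Solve |R(x)|<1 on ℝ⁻.
x=-0.44: |R|=0.6442
|R(-2.59)|=0.7433 |R(-1.84)|=0.2921 |R(-1.59)|=0.2704
Bisect:
  x_lo=-3.5710 |R|=2.9910  x_hi=-0.0717 |R|=0.9308
  mid=-1.82133 |R|=0.28883 →hi
  mid=-2.69615 |R|=0.87371 →hi
  mid=-3.13357 |R|=1.66524 →lo
  mid=-2.91486 |R|=1.21358 →lo
  mid=-2.80551 |R|=1.03090 →lo
  mid=-2.75083 |R|=0.94927 →hi
  mid=-2.77817 |R|=0.98931 →hi
  mid=-2.79184 |R|=1.00991 →lo
  mid=-2.78500 |R|=0.99956 →hi
  mid=-2.78842 |R|=1.00472 →lo
  ...
  [-2.78543,-2.78522] ⇒ x*=-2.7853
Interval (-2.7853, 0).

z* = -2.7853.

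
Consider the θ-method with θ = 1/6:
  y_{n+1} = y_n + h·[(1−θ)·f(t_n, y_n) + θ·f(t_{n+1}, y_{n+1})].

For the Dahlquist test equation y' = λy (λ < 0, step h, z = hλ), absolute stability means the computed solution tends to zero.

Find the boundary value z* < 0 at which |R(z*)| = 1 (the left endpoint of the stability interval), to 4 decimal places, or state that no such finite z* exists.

z* = -3.0000.

Test eqn y'=λy, z=hλ:
  y_{n+1} = y_n + z·[5/6·y_n + 1/6·y_{n+1}] ⇒ (1 − 1/6z)y_{n+1} = (1 + 5/6z)y_n
  ⇒ R(z) = (1 + 5/6z)/(1 − 1/6z).

Solve |R(x)|<1 on ℝ⁻.
x=-1.09: |R|=0.0776
R=−1: 1+5/6x = −1+1/6x ⇒ -2/3x=2 ⇒ x=2/(-2/3)=-3.0000
Confirm numerically:
  x=-2.297: |R|=0.66108 <1
  x=-2.160: |R|=0.58824 <1
  x=-1.701: |R|=0.32528 <1
  x=-1.398: |R|=0.13382 <1
  x=-3.500: |R|=1.21053 >1
  x=-3.221: |R|=1.09587 >1
Stable set (-3.0000, 0).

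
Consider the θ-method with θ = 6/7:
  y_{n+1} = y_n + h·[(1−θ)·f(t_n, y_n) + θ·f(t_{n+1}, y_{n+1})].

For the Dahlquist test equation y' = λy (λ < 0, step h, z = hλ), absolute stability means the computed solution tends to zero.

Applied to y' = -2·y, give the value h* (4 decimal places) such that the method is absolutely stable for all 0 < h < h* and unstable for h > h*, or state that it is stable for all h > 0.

unbounded; (−∞, 0). Any h>0 works for λ=-2.

Set f=λy, z=hλ:
  y_{n+1} = y_n + z·[1/7·y_n + 6/7·y_{n+1}] ⇒ (1 − 6/7z)y_{n+1} = (1 + 1/7z)y_n
  Hence R(z) = (1 + 1/7z)/(1 − 6/7z).

Solve |R(x)|<1 on ℝ⁻.
x=-1.49: |R|=0.3457
x=-2: |R|=0.2632
x=-10: |R|=0.0448
x=-100: |R|=0.1532
θ=6/7≥1/2 ⇒ |1+1/7x|<|1−6/7x| ∀x<0 ⇒ interval (−∞,0).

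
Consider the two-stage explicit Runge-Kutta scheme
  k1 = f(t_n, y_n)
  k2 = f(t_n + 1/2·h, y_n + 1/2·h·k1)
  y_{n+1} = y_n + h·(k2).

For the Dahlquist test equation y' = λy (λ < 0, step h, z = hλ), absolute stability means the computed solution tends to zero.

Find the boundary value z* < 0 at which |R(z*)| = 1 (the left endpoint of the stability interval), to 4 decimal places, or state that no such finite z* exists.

left endpoint -2.0000.

With y'=λy (z=hλ):
  k1=λy_n ⇒ h·k1=z·y_n;  k2=λ(1+1/2z)y_n ⇒ h·k2=z(1+1/2z)y_n
  y_{n+1}/y_n = 1 + z(1+1/2z) = 1 + z + 1/2z²
  Hence R(z) = 1 + z + 1/2z².

Boundary: |R(x)|=1, x<0.
x=-0.69: |R|=0.5481
R=1: x+1/2x²=0 ⇒ x=−2=-2.0000; min R=1−1/(4·1/2)=0.5000>−1
Confirm numerically:
  x=-1.670: |R|=0.72445 <1
  x=-1.471: |R|=0.61092 <1
  x=-1.426: |R|=0.59074 <1
  x=-2.470: |R|=1.58045 >1
  x=-2.078: |R|=1.08104 >1
  x=-2.048: |R|=1.04915 >1
So |R|<1 on (-2.0000, 0).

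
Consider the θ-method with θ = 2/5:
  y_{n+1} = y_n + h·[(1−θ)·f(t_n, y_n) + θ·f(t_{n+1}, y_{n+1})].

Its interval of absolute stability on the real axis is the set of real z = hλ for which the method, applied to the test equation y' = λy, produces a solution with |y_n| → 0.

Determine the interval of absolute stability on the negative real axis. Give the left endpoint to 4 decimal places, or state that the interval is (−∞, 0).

On y'=λy, z=hλ:
  y_{n+1} = y_n + z·[3/5·y_n + 2/5·y_{n+1}] ⇒ (1 − 2/5z)y_{n+1} = (1 + 3/5z)y_n
  ⇒ R(z) = (1 + 3/5z)/(1 − 2/5z).

Boundary: |R(x)|=1, x<0.
x=-1.77: |R|=0.0363
R=−1: 1+3/5x = −1+2/5x ⇒ -1/5x=2 ⇒ x=2/(-1/5)=-10.0000
Confirm numerically:
  x=-6.622: |R|=0.81484 <1
  x=-5.572: |R|=0.72572 <1
  x=-4.751: |R|=0.63805 <1
  x=-10.417: |R|=1.01614 >1
  x=-10.114: |R|=1.00452 >1
Stable set (-10.0000, 0).

(-10.0000, 0).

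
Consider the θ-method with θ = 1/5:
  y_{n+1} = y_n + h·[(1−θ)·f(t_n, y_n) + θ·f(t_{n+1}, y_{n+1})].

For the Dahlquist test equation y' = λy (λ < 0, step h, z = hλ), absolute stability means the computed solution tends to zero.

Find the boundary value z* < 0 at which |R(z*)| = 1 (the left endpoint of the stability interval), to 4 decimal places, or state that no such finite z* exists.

Test eqn y'=λy, z=hλ:
  y_{n+1} = y_n + z·[4/5·y_n + 1/5·y_{n+1}] ⇒ (1 − 1/5z)y_{n+1} = (1 + 4/5z)y_n
  ⇒ R(z) = (1 + 4/5z)/(1 − 1/5z).

Boundary: |R(x)|=1, x<0.
x=-0.73: |R|=0.3630
R=−1: 1+4/5x = −1+1/5x ⇒ -3/5x=2 ⇒ x=2/(-3/5)=-3.3333
Confirm numerically:
  x=-2.200: |R|=0.52778 <1
  x=-2.043: |R|=0.45038 <1
  x=-1.572: |R|=0.19598 <1
  x=-1.335: |R|=0.05367 <1
  x=-3.760: |R|=1.14612 >1
  x=-3.587: |R|=1.08862 >1
  x=-3.451: |R|=1.04177 >1
So |R|<1 on (-3.3333, 0).

left endpoint -3.3333.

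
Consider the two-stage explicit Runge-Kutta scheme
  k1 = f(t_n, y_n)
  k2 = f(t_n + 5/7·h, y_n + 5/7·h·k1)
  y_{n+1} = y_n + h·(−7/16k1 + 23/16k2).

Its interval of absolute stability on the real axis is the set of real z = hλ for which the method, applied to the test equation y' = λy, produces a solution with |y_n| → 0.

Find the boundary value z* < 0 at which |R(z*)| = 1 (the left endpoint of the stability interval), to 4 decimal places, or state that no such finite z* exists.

left endpoint -0.9739.

Set f=λy, z=hλ:
  k1=λy_n ⇒ h·k1=z·y_n;  k2=λ(1+5/7z)y_n ⇒ h·k2=z(1+5/7z)y_n
  y_{n+1}/y_n = 1 − 7/16z + 23/16z(1+5/7z) = 1 + z + 115/112z²
  R(z) = 1 + z + 115/112z².

Boundary: |R(x)|=1, x<0.
x=-1.72: |R|=2.3176
R=1: x+115/112x²=0 ⇒ x=−112/115=-0.9739; min R=1−1/(4·115/112)=0.7565>−1
Confirm numerically:
  x=-0.772: |R|=0.83995 <1
  x=-0.592: |R|=0.76785 <1
  x=-0.575: |R|=0.76448 <1
  x=-0.534: |R|=0.75879 <1
  x=-1.534: |R|=1.88219 >1
  x=-1.387: |R|=1.58830 >1
  x=-1.142: |R|=1.19710 >1
So |R|<1 on (-0.9739, 0).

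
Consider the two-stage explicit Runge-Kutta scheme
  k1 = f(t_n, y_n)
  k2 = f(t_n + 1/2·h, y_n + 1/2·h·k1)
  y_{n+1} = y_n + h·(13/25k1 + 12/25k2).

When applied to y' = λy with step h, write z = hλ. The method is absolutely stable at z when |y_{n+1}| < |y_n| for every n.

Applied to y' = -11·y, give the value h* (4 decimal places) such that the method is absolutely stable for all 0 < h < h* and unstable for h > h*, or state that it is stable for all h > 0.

Set f=λy, z=hλ:
  k1=λy_n ⇒ h·k1=z·y_n;  k2=λ(1+1/2z)y_n ⇒ h·k2=z(1+1/2z)y_n
  y_{n+1}/y_n = 1 + 13/25z + 12/25z(1+1/2z) = 1 + z + 6/25z²
  ⇒ R(z) = 1 + z + 6/25z².

Find x<0 with |R(x)|<1.
x=-0.58: |R|=0.5007
R=1: x+6/25x²=0 ⇒ x=−25/6=-4.1667; min R=1−1/(4·6/25)=-0.0417>−1
Confirm numerically:
  x=-3.635: |R|=0.53617 <1
  x=-2.568: |R|=0.01471 <1
  x=-2.103: |R|=0.04157 <1
  x=-4.732: |R|=1.64204 >1
  x=-4.635: |R|=1.52097 >1
  x=-4.590: |R|=1.46634 >1
Stable set (-4.1667, 0).

(-4.1667,0); λ=-11 ⇒ h* = (25/6)/11 = 0.3788.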